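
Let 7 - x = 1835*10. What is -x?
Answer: 18343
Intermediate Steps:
x = -18343 (x = 7 - 1835*10 = 7 - 1*18350 = 7 - 18350 = -18343)
-x = -1*(-18343) = 18343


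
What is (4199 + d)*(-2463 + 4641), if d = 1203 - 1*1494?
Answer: 8511624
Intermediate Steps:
d = -291 (d = 1203 - 1494 = -291)
(4199 + d)*(-2463 + 4641) = (4199 - 291)*(-2463 + 4641) = 3908*2178 = 8511624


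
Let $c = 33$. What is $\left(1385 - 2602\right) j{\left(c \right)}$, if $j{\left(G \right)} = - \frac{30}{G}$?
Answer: $\frac{12170}{11} \approx 1106.4$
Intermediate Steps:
$\left(1385 - 2602\right) j{\left(c \right)} = \left(1385 - 2602\right) \left(- \frac{30}{33}\right) = \left(1385 - 2602\right) \left(\left(-30\right) \frac{1}{33}\right) = \left(-1217\right) \left(- \frac{10}{11}\right) = \frac{12170}{11}$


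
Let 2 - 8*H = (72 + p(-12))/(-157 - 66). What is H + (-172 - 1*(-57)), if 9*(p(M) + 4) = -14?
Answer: -460457/4014 ≈ -114.71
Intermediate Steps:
p(M) = -50/9 (p(M) = -4 + (⅑)*(-14) = -4 - 14/9 = -50/9)
H = 1153/4014 (H = ¼ - (72 - 50/9)/(8*(-157 - 66)) = ¼ - 299/(36*(-223)) = ¼ - 299*(-1)/(36*223) = ¼ - ⅛*(-598/2007) = ¼ + 299/8028 = 1153/4014 ≈ 0.28724)
H + (-172 - 1*(-57)) = 1153/4014 + (-172 - 1*(-57)) = 1153/4014 + (-172 + 57) = 1153/4014 - 115 = -460457/4014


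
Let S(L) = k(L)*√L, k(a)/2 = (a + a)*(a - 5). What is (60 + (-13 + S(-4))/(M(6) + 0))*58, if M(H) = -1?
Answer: 4234 - 16704*I ≈ 4234.0 - 16704.0*I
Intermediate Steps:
k(a) = 4*a*(-5 + a) (k(a) = 2*((a + a)*(a - 5)) = 2*((2*a)*(-5 + a)) = 2*(2*a*(-5 + a)) = 4*a*(-5 + a))
S(L) = 4*L^(3/2)*(-5 + L) (S(L) = (4*L*(-5 + L))*√L = 4*L^(3/2)*(-5 + L))
(60 + (-13 + S(-4))/(M(6) + 0))*58 = (60 + (-13 + 4*(-4)^(3/2)*(-5 - 4))/(-1 + 0))*58 = (60 + (-13 + 4*(-8*I)*(-9))/(-1))*58 = (60 + (-13 + 288*I)*(-1))*58 = (60 + (13 - 288*I))*58 = (73 - 288*I)*58 = 4234 - 16704*I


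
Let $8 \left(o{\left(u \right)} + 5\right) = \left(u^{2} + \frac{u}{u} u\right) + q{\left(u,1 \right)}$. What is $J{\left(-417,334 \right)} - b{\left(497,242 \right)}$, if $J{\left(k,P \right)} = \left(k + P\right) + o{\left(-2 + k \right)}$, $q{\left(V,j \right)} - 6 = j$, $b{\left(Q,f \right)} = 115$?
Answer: $\frac{173525}{8} \approx 21691.0$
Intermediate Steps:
$q{\left(V,j \right)} = 6 + j$
$o{\left(u \right)} = - \frac{33}{8} + \frac{u}{8} + \frac{u^{2}}{8}$ ($o{\left(u \right)} = -5 + \frac{\left(u^{2} + \frac{u}{u} u\right) + \left(6 + 1\right)}{8} = -5 + \frac{\left(u^{2} + 1 u\right) + 7}{8} = -5 + \frac{\left(u^{2} + u\right) + 7}{8} = -5 + \frac{\left(u + u^{2}\right) + 7}{8} = -5 + \frac{7 + u + u^{2}}{8} = -5 + \left(\frac{7}{8} + \frac{u}{8} + \frac{u^{2}}{8}\right) = - \frac{33}{8} + \frac{u}{8} + \frac{u^{2}}{8}$)
$J{\left(k,P \right)} = - \frac{35}{8} + P + \frac{\left(-2 + k\right)^{2}}{8} + \frac{9 k}{8}$ ($J{\left(k,P \right)} = \left(k + P\right) + \left(- \frac{33}{8} + \frac{-2 + k}{8} + \frac{\left(-2 + k\right)^{2}}{8}\right) = \left(P + k\right) + \left(- \frac{33}{8} + \left(- \frac{1}{4} + \frac{k}{8}\right) + \frac{\left(-2 + k\right)^{2}}{8}\right) = \left(P + k\right) + \left(- \frac{35}{8} + \frac{k}{8} + \frac{\left(-2 + k\right)^{2}}{8}\right) = - \frac{35}{8} + P + \frac{\left(-2 + k\right)^{2}}{8} + \frac{9 k}{8}$)
$J{\left(-417,334 \right)} - b{\left(497,242 \right)} = \left(- \frac{31}{8} + 334 + \frac{\left(-417\right)^{2}}{8} + \frac{5}{8} \left(-417\right)\right) - 115 = \left(- \frac{31}{8} + 334 + \frac{1}{8} \cdot 173889 - \frac{2085}{8}\right) - 115 = \left(- \frac{31}{8} + 334 + \frac{173889}{8} - \frac{2085}{8}\right) - 115 = \frac{174445}{8} - 115 = \frac{173525}{8}$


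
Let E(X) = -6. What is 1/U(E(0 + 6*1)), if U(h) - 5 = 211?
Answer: 1/216 ≈ 0.0046296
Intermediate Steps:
U(h) = 216 (U(h) = 5 + 211 = 216)
1/U(E(0 + 6*1)) = 1/216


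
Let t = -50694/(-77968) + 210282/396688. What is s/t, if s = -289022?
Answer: -34918565479358/142597533 ≈ -2.4488e+5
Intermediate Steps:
t = 142597533/120816289 (t = -50694*(-1/77968) + 210282*(1/396688) = 25347/38984 + 105141/198344 = 142597533/120816289 ≈ 1.1803)
s/t = -289022/142597533/120816289 = -289022*120816289/142597533 = -34918565479358/142597533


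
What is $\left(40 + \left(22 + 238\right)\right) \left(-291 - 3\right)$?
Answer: $-88200$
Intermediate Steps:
$\left(40 + \left(22 + 238\right)\right) \left(-291 - 3\right) = \left(40 + 260\right) \left(-294\right) = 300 \left(-294\right) = -88200$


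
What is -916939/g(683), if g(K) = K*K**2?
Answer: -916939/318611987 ≈ -0.0028779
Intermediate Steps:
g(K) = K**3
-916939/g(683) = -916939/(683**3) = -916939/318611987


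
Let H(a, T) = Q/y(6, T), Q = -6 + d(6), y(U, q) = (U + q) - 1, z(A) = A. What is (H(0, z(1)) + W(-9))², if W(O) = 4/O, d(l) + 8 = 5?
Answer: 1225/324 ≈ 3.7809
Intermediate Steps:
d(l) = -3 (d(l) = -8 + 5 = -3)
y(U, q) = -1 + U + q
Q = -9 (Q = -6 - 3 = -9)
H(a, T) = -9/(5 + T) (H(a, T) = -9/(-1 + 6 + T) = -9/(5 + T))
(H(0, z(1)) + W(-9))² = (-9/(5 + 1) + 4/(-9))² = (-9/6 + 4*(-⅑))² = (-9*⅙ - 4/9)² = (-3/2 - 4/9)² = (-35/18)² = 1225/324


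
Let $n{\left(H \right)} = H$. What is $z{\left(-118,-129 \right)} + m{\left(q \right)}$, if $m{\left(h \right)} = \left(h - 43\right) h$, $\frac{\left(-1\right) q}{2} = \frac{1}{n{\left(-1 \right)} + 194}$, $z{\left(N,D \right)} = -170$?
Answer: $- \frac{6315728}{37249} \approx -169.55$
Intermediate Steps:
$q = - \frac{2}{193}$ ($q = - \frac{2}{-1 + 194} = - \frac{2}{193} \approx -0.010363$)
$m{\left(h \right)} = h \left(-43 + h\right)$ ($m{\left(h \right)} = \left(h - 43\right) h = \left(-43 + h\right) h = h \left(-43 + h\right)$)
$z{\left(-118,-129 \right)} + m{\left(q \right)} = -170 - \frac{2 \left(-43 - \frac{2}{193}\right)}{193} = -170 - - \frac{16602}{37249} = -170 + \frac{16602}{37249} = - \frac{6315728}{37249}$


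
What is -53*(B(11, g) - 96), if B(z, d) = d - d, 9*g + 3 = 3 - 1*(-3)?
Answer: 5088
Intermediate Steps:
g = ⅓ (g = -⅓ + (3 - 1*(-3))/9 = -⅓ + (3 + 3)/9 = -⅓ + (⅑)*6 = -⅓ + ⅔ = ⅓ ≈ 0.33333)
B(z, d) = 0
-53*(B(11, g) - 96) = -53*(0 - 96) = -53*(-96) = 5088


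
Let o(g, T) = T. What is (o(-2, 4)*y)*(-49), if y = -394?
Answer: 77224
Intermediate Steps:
(o(-2, 4)*y)*(-49) = (4*(-394))*(-49) = -1576*(-49) = 77224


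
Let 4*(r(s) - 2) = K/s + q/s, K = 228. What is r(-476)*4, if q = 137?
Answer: 3443/476 ≈ 7.2332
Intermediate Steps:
r(s) = 2 + 365/(4*s) (r(s) = 2 + (228/s + 137/s)/4 = 2 + (365/s)/4 = 2 + 365/(4*s))
r(-476)*4 = (2 + (365/4)/(-476))*4 = (2 + (365/4)*(-1/476))*4 = (2 - 365/1904)*4 = (3443/1904)*4 = 3443/476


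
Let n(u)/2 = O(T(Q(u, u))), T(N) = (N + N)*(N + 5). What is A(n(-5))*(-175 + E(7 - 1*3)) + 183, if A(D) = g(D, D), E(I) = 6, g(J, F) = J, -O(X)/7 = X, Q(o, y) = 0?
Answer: 183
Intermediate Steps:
T(N) = 2*N*(5 + N) (T(N) = (2*N)*(5 + N) = 2*N*(5 + N))
O(X) = -7*X
n(u) = 0 (n(u) = 2*(-14*0*(5 + 0)) = 2*(-14*0*5) = 2*(-7*0) = 2*0 = 0)
A(D) = D
A(n(-5))*(-175 + E(7 - 1*3)) + 183 = 0*(-175 + 6) + 183 = 0*(-169) + 183 = 0 + 183 = 183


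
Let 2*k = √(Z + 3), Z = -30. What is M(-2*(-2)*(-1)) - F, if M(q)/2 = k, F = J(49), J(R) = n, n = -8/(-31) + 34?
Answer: -1062/31 + 3*I*√3 ≈ -34.258 + 5.1962*I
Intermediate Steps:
n = 1062/31 (n = -8*(-1/31) + 34 = 8/31 + 34 = 1062/31 ≈ 34.258)
J(R) = 1062/31
F = 1062/31 ≈ 34.258
k = 3*I*√3/2 (k = √(-30 + 3)/2 = √(-27)/2 = (3*I*√3)/2 = 3*I*√3/2 ≈ 2.5981*I)
M(q) = 3*I*√3 (M(q) = 2*(3*I*√3/2) = 3*I*√3)
M(-2*(-2)*(-1)) - F = 3*I*√3 - 1*1062/31 = 3*I*√3 - 1062/31 = -1062/31 + 3*I*√3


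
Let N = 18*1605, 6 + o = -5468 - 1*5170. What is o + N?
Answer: 18246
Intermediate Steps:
o = -10644 (o = -6 + (-5468 - 1*5170) = -6 + (-5468 - 5170) = -6 - 10638 = -10644)
N = 28890
o + N = -10644 + 28890 = 18246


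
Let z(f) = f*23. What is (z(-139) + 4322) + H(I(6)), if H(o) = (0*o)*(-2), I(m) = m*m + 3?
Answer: 1125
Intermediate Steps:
z(f) = 23*f
I(m) = 3 + m² (I(m) = m² + 3 = 3 + m²)
H(o) = 0 (H(o) = 0*(-2) = 0)
(z(-139) + 4322) + H(I(6)) = (23*(-139) + 4322) + 0 = (-3197 + 4322) + 0 = 1125 + 0 = 1125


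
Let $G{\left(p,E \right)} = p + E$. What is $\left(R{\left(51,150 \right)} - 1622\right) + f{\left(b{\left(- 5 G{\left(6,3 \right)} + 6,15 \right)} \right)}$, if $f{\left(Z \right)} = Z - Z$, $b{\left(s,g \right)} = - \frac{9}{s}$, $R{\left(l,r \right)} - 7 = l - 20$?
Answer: $-1584$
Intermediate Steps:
$G{\left(p,E \right)} = E + p$
$R{\left(l,r \right)} = -13 + l$ ($R{\left(l,r \right)} = 7 + \left(l - 20\right) = 7 + \left(-20 + l\right) = -13 + l$)
$f{\left(Z \right)} = 0$
$\left(R{\left(51,150 \right)} - 1622\right) + f{\left(b{\left(- 5 G{\left(6,3 \right)} + 6,15 \right)} \right)} = \left(\left(-13 + 51\right) - 1622\right) + 0 = \left(38 - 1622\right) + 0 = -1584 + 0 = -1584$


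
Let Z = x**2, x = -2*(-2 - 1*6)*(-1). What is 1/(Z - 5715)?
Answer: -1/5459 ≈ -0.00018318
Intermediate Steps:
x = -16 (x = -2*(-2 - 6)*(-1) = -2*(-8)*(-1) = 16*(-1) = -16)
Z = 256 (Z = (-16)**2 = 256)
1/(Z - 5715) = 1/(256 - 5715) = 1/(-5459) = -1/5459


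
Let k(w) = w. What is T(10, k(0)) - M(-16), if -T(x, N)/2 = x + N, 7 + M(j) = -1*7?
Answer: -6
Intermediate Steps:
M(j) = -14 (M(j) = -7 - 1*7 = -7 - 7 = -14)
T(x, N) = -2*N - 2*x (T(x, N) = -2*(x + N) = -2*(N + x) = -2*N - 2*x)
T(10, k(0)) - M(-16) = (-2*0 - 2*10) - 1*(-14) = (0 - 20) + 14 = -20 + 14 = -6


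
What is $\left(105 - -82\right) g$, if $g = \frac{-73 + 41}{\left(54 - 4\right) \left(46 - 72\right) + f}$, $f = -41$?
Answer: $\frac{5984}{1341} \approx 4.4623$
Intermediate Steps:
$g = \frac{32}{1341}$ ($g = \frac{-73 + 41}{\left(54 - 4\right) \left(46 - 72\right) - 41} = - \frac{32}{50 \left(-26\right) - 41} = - \frac{32}{-1300 - 41} = - \frac{32}{-1341} = \left(-32\right) \left(- \frac{1}{1341}\right) = \frac{32}{1341} \approx 0.023863$)
$\left(105 - -82\right) g = \left(105 - -82\right) \frac{32}{1341} = \left(105 + 82\right) \frac{32}{1341} = 187 \cdot \frac{32}{1341} = \frac{5984}{1341}$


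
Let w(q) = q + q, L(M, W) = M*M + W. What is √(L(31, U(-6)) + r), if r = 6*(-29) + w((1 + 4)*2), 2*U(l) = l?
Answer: 2*√201 ≈ 28.355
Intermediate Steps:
U(l) = l/2
L(M, W) = W + M² (L(M, W) = M² + W = W + M²)
w(q) = 2*q
r = -154 (r = 6*(-29) + 2*((1 + 4)*2) = -174 + 2*(5*2) = -174 + 2*10 = -174 + 20 = -154)
√(L(31, U(-6)) + r) = √(((½)*(-6) + 31²) - 154) = √((-3 + 961) - 154) = √(958 - 154) = √804 = 2*√201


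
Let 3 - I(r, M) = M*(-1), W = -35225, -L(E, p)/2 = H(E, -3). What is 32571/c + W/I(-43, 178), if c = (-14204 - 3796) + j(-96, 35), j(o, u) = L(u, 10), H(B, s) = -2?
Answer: -58164041/296116 ≈ -196.42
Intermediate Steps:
L(E, p) = 4 (L(E, p) = -2*(-2) = 4)
j(o, u) = 4
I(r, M) = 3 + M (I(r, M) = 3 - M*(-1) = 3 - (-1)*M = 3 + M)
c = -17996 (c = (-14204 - 3796) + 4 = -18000 + 4 = -17996)
32571/c + W/I(-43, 178) = 32571/(-17996) - 35225/(3 + 178) = 32571*(-1/17996) - 35225/181 = -2961/1636 - 35225*1/181 = -2961/1636 - 35225/181 = -58164041/296116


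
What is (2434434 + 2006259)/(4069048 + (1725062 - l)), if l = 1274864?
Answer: 4440693/4519246 ≈ 0.98262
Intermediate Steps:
(2434434 + 2006259)/(4069048 + (1725062 - l)) = (2434434 + 2006259)/(4069048 + (1725062 - 1*1274864)) = 4440693/(4069048 + (1725062 - 1274864)) = 4440693/(4069048 + 450198) = 4440693/4519246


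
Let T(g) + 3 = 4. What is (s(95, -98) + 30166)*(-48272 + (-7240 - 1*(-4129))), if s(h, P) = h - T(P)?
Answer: -1554849580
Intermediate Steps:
T(g) = 1 (T(g) = -3 + 4 = 1)
s(h, P) = -1 + h (s(h, P) = h - 1*1 = h - 1 = -1 + h)
(s(95, -98) + 30166)*(-48272 + (-7240 - 1*(-4129))) = ((-1 + 95) + 30166)*(-48272 + (-7240 - 1*(-4129))) = (94 + 30166)*(-48272 + (-7240 + 4129)) = 30260*(-48272 - 3111) = 30260*(-51383) = -1554849580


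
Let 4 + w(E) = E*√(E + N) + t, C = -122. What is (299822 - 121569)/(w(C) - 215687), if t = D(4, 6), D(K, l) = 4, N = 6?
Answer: -38446854811/46522608513 + 43493732*I*√29/46522608513 ≈ -0.82641 + 0.0050346*I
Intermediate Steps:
t = 4
w(E) = E*√(6 + E) (w(E) = -4 + (E*√(E + 6) + 4) = -4 + (E*√(6 + E) + 4) = -4 + (4 + E*√(6 + E)) = E*√(6 + E))
(299822 - 121569)/(w(C) - 215687) = (299822 - 121569)/(-122*√(6 - 122) - 215687) = 178253/(-244*I*√29 - 215687) = 178253/(-215687 - 244*I*√29)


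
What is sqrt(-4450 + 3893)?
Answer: I*sqrt(557) ≈ 23.601*I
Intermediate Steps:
sqrt(-4450 + 3893) = sqrt(-557) = I*sqrt(557)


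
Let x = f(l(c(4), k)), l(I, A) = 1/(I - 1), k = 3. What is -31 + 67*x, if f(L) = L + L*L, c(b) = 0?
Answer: -31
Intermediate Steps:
l(I, A) = 1/(-1 + I)
f(L) = L + L**2
x = 0 (x = (1 + 1/(-1 + 0))/(-1 + 0) = (1 + 1/(-1))/(-1) = -(1 - 1) = -1*0 = 0)
-31 + 67*x = -31 + 67*0 = -31 + 0 = -31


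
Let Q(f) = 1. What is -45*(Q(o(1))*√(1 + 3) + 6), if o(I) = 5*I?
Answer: -360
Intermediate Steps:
-45*(Q(o(1))*√(1 + 3) + 6) = -45*(1*√(1 + 3) + 6) = -45*(1*√4 + 6) = -45*(1*2 + 6) = -45*(2 + 6) = -45*8 = -360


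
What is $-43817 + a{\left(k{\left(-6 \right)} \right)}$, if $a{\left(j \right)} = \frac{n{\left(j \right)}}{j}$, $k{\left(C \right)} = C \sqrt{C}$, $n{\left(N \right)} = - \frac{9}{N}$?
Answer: $- \frac{1051607}{24} \approx -43817.0$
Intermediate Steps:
$k{\left(C \right)} = C^{\frac{3}{2}}$
$a{\left(j \right)} = - \frac{9}{j^{2}}$ ($a{\left(j \right)} = \frac{\left(-9\right) \frac{1}{j}}{j} = - \frac{9}{j^{2}}$)
$-43817 + a{\left(k{\left(-6 \right)} \right)} = -43817 - \frac{9}{-216} = -43817 - - \frac{1}{24} = -43817 + \frac{1}{24} = - \frac{1051607}{24}$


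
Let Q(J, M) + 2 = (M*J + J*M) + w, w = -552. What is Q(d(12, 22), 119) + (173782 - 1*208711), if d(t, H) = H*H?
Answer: 79709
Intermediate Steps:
d(t, H) = H²
Q(J, M) = -554 + 2*J*M (Q(J, M) = -2 + ((M*J + J*M) - 552) = -2 + ((J*M + J*M) - 552) = -2 + (2*J*M - 552) = -2 + (-552 + 2*J*M) = -554 + 2*J*M)
Q(d(12, 22), 119) + (173782 - 1*208711) = (-554 + 2*22²*119) + (173782 - 1*208711) = (-554 + 2*484*119) + (173782 - 208711) = (-554 + 115192) - 34929 = 114638 - 34929 = 79709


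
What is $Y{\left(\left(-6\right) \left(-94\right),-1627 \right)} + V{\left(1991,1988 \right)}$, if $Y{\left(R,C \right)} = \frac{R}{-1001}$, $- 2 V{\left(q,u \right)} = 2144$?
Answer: $- \frac{1073636}{1001} \approx -1072.6$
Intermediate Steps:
$V{\left(q,u \right)} = -1072$ ($V{\left(q,u \right)} = \left(- \frac{1}{2}\right) 2144 = -1072$)
$Y{\left(R,C \right)} = - \frac{R}{1001}$ ($Y{\left(R,C \right)} = R \left(- \frac{1}{1001}\right) = - \frac{R}{1001}$)
$Y{\left(\left(-6\right) \left(-94\right),-1627 \right)} + V{\left(1991,1988 \right)} = - \frac{\left(-6\right) \left(-94\right)}{1001} - 1072 = \left(- \frac{1}{1001}\right) 564 - 1072 = - \frac{564}{1001} - 1072 = - \frac{1073636}{1001}$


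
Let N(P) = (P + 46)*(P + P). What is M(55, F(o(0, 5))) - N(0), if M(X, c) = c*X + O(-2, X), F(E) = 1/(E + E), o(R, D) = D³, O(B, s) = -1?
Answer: -39/50 ≈ -0.78000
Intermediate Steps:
N(P) = 2*P*(46 + P) (N(P) = (46 + P)*(2*P) = 2*P*(46 + P))
F(E) = 1/(2*E)
M(X, c) = -1 + X*c (M(X, c) = c*X - 1 = X*c - 1 = -1 + X*c)
M(55, F(o(0, 5))) - N(0) = (-1 + 55*(1/(2*(5³)))) - 2*0*(46 + 0) = (-1 + 55*((½)/125)) - 2*0*46 = (-1 + 55*((½)*(1/125))) - 1*0 = (-1 + 55*(1/250)) + 0 = (-1 + 11/50) + 0 = -39/50 + 0 = -39/50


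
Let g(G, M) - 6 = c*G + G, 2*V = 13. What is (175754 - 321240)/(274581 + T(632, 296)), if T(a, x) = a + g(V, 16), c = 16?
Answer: -290972/550659 ≈ -0.52841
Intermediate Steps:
V = 13/2 (V = (½)*13 = 13/2 ≈ 6.5000)
g(G, M) = 6 + 17*G (g(G, M) = 6 + (16*G + G) = 6 + 17*G)
T(a, x) = 233/2 + a (T(a, x) = a + (6 + 17*(13/2)) = a + (6 + 221/2) = a + 233/2 = 233/2 + a)
(175754 - 321240)/(274581 + T(632, 296)) = (175754 - 321240)/(274581 + (233/2 + 632)) = -145486/(274581 + 1497/2) = -145486/550659/2 = -145486*2/550659 = -290972/550659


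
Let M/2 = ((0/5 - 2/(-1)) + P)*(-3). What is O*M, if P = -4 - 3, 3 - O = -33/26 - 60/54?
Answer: 6295/39 ≈ 161.41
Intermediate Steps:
O = 1259/234 (O = 3 - (-33/26 - 60/54) = 3 - (-33*1/26 - 60*1/54) = 3 - (-33/26 - 10/9) = 3 - 1*(-557/234) = 3 + 557/234 = 1259/234 ≈ 5.3803)
P = -7
M = 30 (M = 2*(((0/5 - 2/(-1)) - 7)*(-3)) = 2*(((0*(⅕) - 2*(-1)) - 7)*(-3)) = 2*(((0 + 2) - 7)*(-3)) = 2*((2 - 7)*(-3)) = 2*(-5*(-3)) = 2*15 = 30)
O*M = (1259/234)*30 = 6295/39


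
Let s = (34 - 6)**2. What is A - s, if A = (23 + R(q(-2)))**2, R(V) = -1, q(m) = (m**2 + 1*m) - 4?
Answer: -300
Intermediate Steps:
q(m) = -4 + m + m**2 (q(m) = (m**2 + m) - 4 = (m + m**2) - 4 = -4 + m + m**2)
A = 484 (A = (23 - 1)**2 = 22**2 = 484)
s = 784 (s = 28**2 = 784)
A - s = 484 - 1*784 = 484 - 784 = -300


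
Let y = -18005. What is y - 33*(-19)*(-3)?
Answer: -19886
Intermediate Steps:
y - 33*(-19)*(-3) = -18005 - 33*(-19)*(-3) = -18005 + 627*(-3) = -18005 - 1881 = -19886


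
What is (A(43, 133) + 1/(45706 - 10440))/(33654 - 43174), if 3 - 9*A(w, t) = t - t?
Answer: -35269/1007196960 ≈ -3.5017e-5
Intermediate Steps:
A(w, t) = ⅓ (A(w, t) = ⅓ - (t - t)/9 = ⅓ - ⅑*0 = ⅓ + 0 = ⅓)
(A(43, 133) + 1/(45706 - 10440))/(33654 - 43174) = (⅓ + 1/(45706 - 10440))/(33654 - 43174) = (⅓ + 1/35266)/(-9520) = (⅓ + 1/35266)*(-1/9520) = (35269/105798)*(-1/9520) = -35269/1007196960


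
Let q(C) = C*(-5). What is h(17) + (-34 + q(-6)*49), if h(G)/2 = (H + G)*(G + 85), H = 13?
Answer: 7556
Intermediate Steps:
q(C) = -5*C
h(G) = 2*(13 + G)*(85 + G) (h(G) = 2*((13 + G)*(G + 85)) = 2*((13 + G)*(85 + G)) = 2*(13 + G)*(85 + G))
h(17) + (-34 + q(-6)*49) = (2210 + 2*17² + 196*17) + (-34 - 5*(-6)*49) = (2210 + 2*289 + 3332) + (-34 + 30*49) = (2210 + 578 + 3332) + (-34 + 1470) = 6120 + 1436 = 7556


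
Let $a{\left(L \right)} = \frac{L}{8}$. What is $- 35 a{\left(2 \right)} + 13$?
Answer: $\frac{17}{4} \approx 4.25$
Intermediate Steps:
$a{\left(L \right)} = \frac{L}{8}$ ($a{\left(L \right)} = L \frac{1}{8} = \frac{L}{8}$)
$- 35 a{\left(2 \right)} + 13 = - 35 \cdot \frac{1}{8} \cdot 2 + 13 = \left(-35\right) \frac{1}{4} + 13 = - \frac{35}{4} + 13 = \frac{17}{4}$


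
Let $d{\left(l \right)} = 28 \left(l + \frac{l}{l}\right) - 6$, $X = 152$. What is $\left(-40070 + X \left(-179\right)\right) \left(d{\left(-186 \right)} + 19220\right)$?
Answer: $-944179452$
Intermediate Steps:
$d{\left(l \right)} = 22 + 28 l$ ($d{\left(l \right)} = 28 \left(l + 1\right) - 6 = 28 \left(1 + l\right) - 6 = \left(28 + 28 l\right) - 6 = 22 + 28 l$)
$\left(-40070 + X \left(-179\right)\right) \left(d{\left(-186 \right)} + 19220\right) = \left(-40070 + 152 \left(-179\right)\right) \left(\left(22 + 28 \left(-186\right)\right) + 19220\right) = \left(-40070 - 27208\right) \left(\left(22 - 5208\right) + 19220\right) = - 67278 \left(-5186 + 19220\right) = \left(-67278\right) 14034 = -944179452$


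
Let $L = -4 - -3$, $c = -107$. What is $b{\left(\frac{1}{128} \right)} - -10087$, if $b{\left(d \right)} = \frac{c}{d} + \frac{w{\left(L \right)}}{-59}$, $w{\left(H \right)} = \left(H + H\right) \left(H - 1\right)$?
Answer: $- \frac{212935}{59} \approx -3609.1$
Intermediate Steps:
$L = -1$ ($L = -4 + 3 = -1$)
$w{\left(H \right)} = 2 H \left(-1 + H\right)$
$b{\left(d \right)} = - \frac{4}{59} - \frac{107}{d}$ ($b{\left(d \right)} = - \frac{107}{d} + \frac{2 \left(-1\right) \left(-1 - 1\right)}{-59} = - \frac{107}{d} + 2 \left(-1\right) \left(-2\right) \left(- \frac{1}{59}\right) = - \frac{107}{d} + 4 \left(- \frac{1}{59}\right) = - \frac{107}{d} - \frac{4}{59} = - \frac{4}{59} - \frac{107}{d}$)
$b{\left(\frac{1}{128} \right)} - -10087 = \left(- \frac{4}{59} - \frac{107}{\frac{1}{128}}\right) - -10087 = \left(- \frac{4}{59} - 107 \frac{1}{\frac{1}{128}}\right) + 10087 = \left(- \frac{4}{59} - 13696\right) + 10087 = - \frac{808068}{59} + 10087 = - \frac{212935}{59}$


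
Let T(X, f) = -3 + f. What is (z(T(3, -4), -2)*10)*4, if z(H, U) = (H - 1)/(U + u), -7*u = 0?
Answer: 160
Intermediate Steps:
u = 0 (u = -⅐*0 = 0)
z(H, U) = (-1 + H)/U (z(H, U) = (H - 1)/(U + 0) = (-1 + H)/U)
(z(T(3, -4), -2)*10)*4 = (((-1 + (-3 - 4))/(-2))*10)*4 = (-(-1 - 7)/2*10)*4 = (-½*(-8)*10)*4 = (4*10)*4 = 40*4 = 160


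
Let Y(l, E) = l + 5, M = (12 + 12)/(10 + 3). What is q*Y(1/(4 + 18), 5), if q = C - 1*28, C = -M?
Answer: -21534/143 ≈ -150.59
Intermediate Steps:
M = 24/13 ≈ 1.8462
C = -24/13 (C = -1*24/13 = -24/13 ≈ -1.8462)
Y(l, E) = 5 + l
q = -388/13 (q = -24/13 - 1*28 = -24/13 - 28 = -388/13 ≈ -29.846)
q*Y(1/(4 + 18), 5) = -388*(5 + 1/(4 + 18))/13 = -388*(5 + 1/22)/13 = -388/13*111/22 = -21534/143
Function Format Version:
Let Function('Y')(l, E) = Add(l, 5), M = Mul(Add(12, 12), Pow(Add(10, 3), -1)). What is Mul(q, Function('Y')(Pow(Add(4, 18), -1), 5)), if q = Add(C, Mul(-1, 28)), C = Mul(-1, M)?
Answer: Rational(-21534, 143) ≈ -150.59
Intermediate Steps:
M = Rational(24, 13) (M = Mul(24, Pow(13, -1)) = Mul(24, Rational(1, 13)) = Rational(24, 13) ≈ 1.8462)
C = Rational(-24, 13) (C = Mul(-1, Rational(24, 13)) = Rational(-24, 13) ≈ -1.8462)
Function('Y')(l, E) = Add(5, l)
q = Rational(-388, 13) (q = Add(Rational(-24, 13), Mul(-1, 28)) = Add(Rational(-24, 13), -28) = Rational(-388, 13) ≈ -29.846)
Mul(q, Function('Y')(Pow(Add(4, 18), -1), 5)) = Mul(Rational(-388, 13), Add(5, Pow(Add(4, 18), -1))) = Mul(Rational(-388, 13), Add(5, Pow(22, -1))) = Mul(Rational(-388, 13), Add(5, Rational(1, 22))) = Mul(Rational(-388, 13), Rational(111, 22)) = Rational(-21534, 143)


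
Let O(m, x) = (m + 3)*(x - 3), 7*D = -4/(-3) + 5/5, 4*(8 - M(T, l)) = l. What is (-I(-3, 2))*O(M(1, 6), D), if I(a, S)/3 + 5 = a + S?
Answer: -456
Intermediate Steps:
M(T, l) = 8 - l/4
I(a, S) = -15 + 3*S + 3*a (I(a, S) = -15 + 3*(a + S) = -15 + 3*(S + a) = -15 + (3*S + 3*a) = -15 + 3*S + 3*a)
D = ⅓ (D = (-4/(-3) + 5/5)/7 = (-4*(-⅓) + 5*(⅕))/7 = (4/3 + 1)/7 = (⅐)*(7/3) = ⅓ ≈ 0.33333)
O(m, x) = (-3 + x)*(3 + m) (O(m, x) = (3 + m)*(-3 + x) = (-3 + x)*(3 + m))
(-I(-3, 2))*O(M(1, 6), D) = (-(-15 + 3*2 + 3*(-3)))*(-9 - 3*(8 - ¼*6) + 3*(⅓) + (8 - ¼*6)*(⅓)) = (-(-15 + 6 - 9))*(-9 - 3*(8 - 3/2) + 1 + (8 - 3/2)*(⅓)) = (-1*(-18))*(-9 - 3*13/2 + 1 + (13/2)*(⅓)) = 18*(-9 - 39/2 + 1 + 13/6) = 18*(-76/3) = -456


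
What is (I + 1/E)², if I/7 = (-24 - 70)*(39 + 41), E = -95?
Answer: 25008010641601/9025 ≈ 2.7710e+9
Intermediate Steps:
I = -52640 (I = 7*((-24 - 70)*(39 + 41)) = 7*(-94*80) = 7*(-7520) = -52640)
(I + 1/E)² = (-52640 + 1/(-95))² = (-52640 - 1/95)² = (-5000801/95)² = 25008010641601/9025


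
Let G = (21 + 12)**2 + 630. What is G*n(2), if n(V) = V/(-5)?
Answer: -3438/5 ≈ -687.60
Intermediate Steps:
G = 1719 (G = 33**2 + 630 = 1089 + 630 = 1719)
n(V) = -V/5 (n(V) = V*(-1/5) = -V/5)
G*n(2) = 1719*(-1/5*2) = 1719*(-2/5) = -3438/5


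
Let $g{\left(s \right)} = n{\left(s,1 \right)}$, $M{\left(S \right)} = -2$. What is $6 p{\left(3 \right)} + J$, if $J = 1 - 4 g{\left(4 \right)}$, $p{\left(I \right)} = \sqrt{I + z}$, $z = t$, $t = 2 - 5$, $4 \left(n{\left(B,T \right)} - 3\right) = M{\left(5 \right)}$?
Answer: $-9$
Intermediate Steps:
$n{\left(B,T \right)} = \frac{5}{2}$ ($n{\left(B,T \right)} = 3 + \frac{1}{4} \left(-2\right) = 3 - \frac{1}{2} = \frac{5}{2}$)
$g{\left(s \right)} = \frac{5}{2}$
$t = -3$
$z = -3$
$p{\left(I \right)} = \sqrt{-3 + I}$ ($p{\left(I \right)} = \sqrt{I - 3} = \sqrt{-3 + I}$)
$J = -9$ ($J = 1 - 10 = -9$)
$6 p{\left(3 \right)} + J = 6 \sqrt{-3 + 3} - 9 = 6 \sqrt{0} - 9 = 6 \cdot 0 - 9 = 0 - 9 = -9$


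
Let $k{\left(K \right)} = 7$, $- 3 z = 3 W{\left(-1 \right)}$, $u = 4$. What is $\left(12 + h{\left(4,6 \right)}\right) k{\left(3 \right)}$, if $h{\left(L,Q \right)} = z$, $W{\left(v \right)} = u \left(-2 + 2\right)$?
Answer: $84$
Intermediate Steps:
$W{\left(v \right)} = 0$ ($W{\left(v \right)} = 4 \left(-2 + 2\right) = 4 \cdot 0 = 0$)
$z = 0$ ($z = - \frac{3 \cdot 0}{3} = \left(- \frac{1}{3}\right) 0 = 0$)
$h{\left(L,Q \right)} = 0$
$\left(12 + h{\left(4,6 \right)}\right) k{\left(3 \right)} = \left(12 + 0\right) 7 = 12 \cdot 7 = 84$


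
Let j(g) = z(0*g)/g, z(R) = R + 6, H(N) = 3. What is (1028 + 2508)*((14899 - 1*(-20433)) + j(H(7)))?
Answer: 124941024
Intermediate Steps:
z(R) = 6 + R
j(g) = 6/g (j(g) = (6 + 0*g)/g = (6 + 0)/g = 6/g)
(1028 + 2508)*((14899 - 1*(-20433)) + j(H(7))) = (1028 + 2508)*((14899 - 1*(-20433)) + 6/3) = 3536*((14899 + 20433) + 6*(1/3)) = 3536*(35332 + 2) = 3536*35334 = 124941024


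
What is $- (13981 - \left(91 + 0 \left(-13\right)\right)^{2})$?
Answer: $-5700$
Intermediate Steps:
$- (13981 - \left(91 + 0 \left(-13\right)\right)^{2}) = - (13981 - \left(91 + 0\right)^{2}) = - (13981 - 91^{2}) = - (13981 - 8281) = \left(-1\right) 5700 = -5700$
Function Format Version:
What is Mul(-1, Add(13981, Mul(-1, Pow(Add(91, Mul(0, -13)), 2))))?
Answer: -5700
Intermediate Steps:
Mul(-1, Add(13981, Mul(-1, Pow(Add(91, Mul(0, -13)), 2)))) = Mul(-1, Add(13981, Mul(-1, Pow(Add(91, 0), 2)))) = Mul(-1, Add(13981, Mul(-1, Pow(91, 2)))) = Mul(-1, Add(13981, Mul(-1, 8281))) = Mul(-1, Add(13981, -8281)) = Mul(-1, 5700) = -5700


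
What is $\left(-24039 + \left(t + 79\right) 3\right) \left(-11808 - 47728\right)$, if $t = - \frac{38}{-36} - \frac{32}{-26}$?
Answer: $\frac{55250033128}{39} \approx 1.4167 \cdot 10^{9}$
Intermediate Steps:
$t = \frac{535}{234}$ ($t = \left(-38\right) \left(- \frac{1}{36}\right) - - \frac{16}{13} = \frac{19}{18} + \frac{16}{13} = \frac{535}{234} \approx 2.2863$)
$\left(-24039 + \left(t + 79\right) 3\right) \left(-11808 - 47728\right) = \left(-24039 + \left(\frac{535}{234} + 79\right) 3\right) \left(-11808 - 47728\right) = \left(-24039 + \frac{19021}{234} \cdot 3\right) \left(-59536\right) = \left(-24039 + \frac{19021}{78}\right) \left(-59536\right) = \left(- \frac{1856021}{78}\right) \left(-59536\right) = \frac{55250033128}{39}$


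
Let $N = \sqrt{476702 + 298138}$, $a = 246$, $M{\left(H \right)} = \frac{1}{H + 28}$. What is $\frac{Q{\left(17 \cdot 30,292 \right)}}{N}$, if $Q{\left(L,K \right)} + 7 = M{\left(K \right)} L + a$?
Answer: $\frac{7699 \sqrt{193710}}{12397440} \approx 0.27332$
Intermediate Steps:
$M{\left(H \right)} = \frac{1}{28 + H}$
$N = 2 \sqrt{193710}$ ($N = \sqrt{774840} = 2 \sqrt{193710} \approx 880.25$)
$Q{\left(L,K \right)} = 239 + \frac{L}{28 + K}$ ($Q{\left(L,K \right)} = -7 + \left(\frac{L}{28 + K} + 246\right) = -7 + \left(246 + \frac{L}{28 + K}\right) = 239 + \frac{L}{28 + K}$)
$\frac{Q{\left(17 \cdot 30,292 \right)}}{N} = \frac{\frac{1}{28 + 292} \left(6692 + 17 \cdot 30 + 239 \cdot 292\right)}{2 \sqrt{193710}} = \frac{6692 + 510 + 69788}{320} \frac{\sqrt{193710}}{387420} = \frac{1}{320} \cdot 76990 \frac{\sqrt{193710}}{387420} = \frac{7699 \frac{\sqrt{193710}}{387420}}{32} = \frac{7699 \sqrt{193710}}{12397440}$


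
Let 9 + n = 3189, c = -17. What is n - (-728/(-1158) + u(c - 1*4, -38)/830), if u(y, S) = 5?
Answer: 305581517/96114 ≈ 3179.4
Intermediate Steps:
n = 3180 (n = -9 + 3189 = 3180)
n - (-728/(-1158) + u(c - 1*4, -38)/830) = 3180 - (-728/(-1158) + 5/830) = 3180 - (-728*(-1/1158) + 5*(1/830)) = 3180 - (364/579 + 1/166) = 3180 - 1*61003/96114 = 3180 - 61003/96114 = 305581517/96114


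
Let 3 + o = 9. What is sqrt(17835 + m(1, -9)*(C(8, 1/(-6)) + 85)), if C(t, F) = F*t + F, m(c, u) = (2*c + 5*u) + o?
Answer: sqrt(58982)/2 ≈ 121.43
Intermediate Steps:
o = 6 (o = -3 + 9 = 6)
m(c, u) = 6 + 2*c + 5*u (m(c, u) = (2*c + 5*u) + 6 = 6 + 2*c + 5*u)
C(t, F) = F + F*t
sqrt(17835 + m(1, -9)*(C(8, 1/(-6)) + 85)) = sqrt(17835 + (6 + 2*1 + 5*(-9))*((1 + 8)/(-6) + 85)) = sqrt(17835 + (6 + 2 - 45)*(-1/6*9 + 85)) = sqrt(17835 - 37*(-3/2 + 85)) = sqrt(17835 - 37*167/2) = sqrt(17835 - 6179/2) = sqrt(29491/2) = sqrt(58982)/2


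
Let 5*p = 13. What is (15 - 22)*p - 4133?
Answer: -20756/5 ≈ -4151.2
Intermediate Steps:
p = 13/5 (p = (⅕)*13 = 13/5 ≈ 2.6000)
(15 - 22)*p - 4133 = (15 - 22)*(13/5) - 4133 = -7*13/5 - 4133 = -91/5 - 4133 = -20756/5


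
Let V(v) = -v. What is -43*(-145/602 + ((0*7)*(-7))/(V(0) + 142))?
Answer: 145/14 ≈ 10.357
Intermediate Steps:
-43*(-145/602 + ((0*7)*(-7))/(V(0) + 142)) = -43*(-145/602 + ((0*7)*(-7))/(-1*0 + 142)) = -43*(-145*1/602 + (0*(-7))/(0 + 142)) = -43*(-145/602 + 0/142) = -43*(-145/602 + 0*(1/142)) = -43*(-145/602 + 0) = -43*(-145/602) = 145/14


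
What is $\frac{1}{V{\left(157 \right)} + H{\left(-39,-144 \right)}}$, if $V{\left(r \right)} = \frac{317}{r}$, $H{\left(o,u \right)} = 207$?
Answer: $\frac{157}{32816} \approx 0.0047842$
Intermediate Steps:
$\frac{1}{V{\left(157 \right)} + H{\left(-39,-144 \right)}} = \frac{1}{\frac{317}{157} + 207} = \frac{1}{\frac{32816}{157}} = \frac{157}{32816}$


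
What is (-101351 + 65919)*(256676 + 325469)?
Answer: -20626561640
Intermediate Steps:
(-101351 + 65919)*(256676 + 325469) = -35432*582145 = -20626561640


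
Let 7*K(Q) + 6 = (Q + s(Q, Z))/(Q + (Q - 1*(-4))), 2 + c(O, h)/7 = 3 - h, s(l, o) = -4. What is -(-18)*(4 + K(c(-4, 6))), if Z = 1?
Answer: 639/11 ≈ 58.091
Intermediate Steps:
c(O, h) = 7 - 7*h (c(O, h) = -14 + 7*(3 - h) = -14 + (21 - 7*h) = 7 - 7*h)
K(Q) = -6/7 + (-4 + Q)/(7*(4 + 2*Q)) (K(Q) = -6/7 + ((Q - 4)/(Q + (Q - 1*(-4))))/7 = -6/7 + ((-4 + Q)/(Q + (Q + 4)))/7 = -6/7 + ((-4 + Q)/(Q + (4 + Q)))/7 = -6/7 + ((-4 + Q)/(4 + 2*Q))/7 = -6/7 + (-4 + Q)/(7*(4 + 2*Q)))
-(-18)*(4 + K(c(-4, 6))) = -(-18)*(4 + (-28 - 11*(7 - 7*6))/(14*(2 + (7 - 7*6)))) = -(-18)*(4 + (-28 - 11*(7 - 42))/(14*(2 + (7 - 42)))) = -(-18)*(4 + (-28 - 11*(-35))/(14*(2 - 35))) = -(-18)*(4 + (1/14)*(-28 + 385)/(-33)) = -(-18)*(4 + (1/14)*(-1/33)*357) = -(-18)*(4 - 17/22) = -(-18)*71/22 = -1*(-639/11) = 639/11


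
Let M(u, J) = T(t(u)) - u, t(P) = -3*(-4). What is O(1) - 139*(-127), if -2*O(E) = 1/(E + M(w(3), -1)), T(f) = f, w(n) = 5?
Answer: 282447/16 ≈ 17653.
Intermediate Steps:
t(P) = 12
M(u, J) = 12 - u
O(E) = -1/(2*(7 + E)) (O(E) = -1/(2*(E + (12 - 1*5))) = -1/(2*(E + (12 - 5))) = -1/(2*(E + 7)) = -1/(2*(7 + E)))
O(1) - 139*(-127) = -1/(14 + 2*1) - 139*(-127) = -1/(14 + 2) + 17653 = -1/16 + 17653 = 282447/16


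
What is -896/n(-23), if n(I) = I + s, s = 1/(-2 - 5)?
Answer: 3136/81 ≈ 38.716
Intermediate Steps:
s = -1/7 (s = 1/(-7) = -1/7 ≈ -0.14286)
n(I) = -1/7 + I (n(I) = I - 1/7 = -1/7 + I)
-896/n(-23) = -896/(-1/7 - 23) = -896/(-162/7) = -896*(-7/162) = 3136/81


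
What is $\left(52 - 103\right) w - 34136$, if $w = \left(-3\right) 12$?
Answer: $-32300$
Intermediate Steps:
$w = -36$
$\left(52 - 103\right) w - 34136 = \left(52 - 103\right) \left(-36\right) - 34136 = \left(-51\right) \left(-36\right) - 34136 = 1836 - 34136 = -32300$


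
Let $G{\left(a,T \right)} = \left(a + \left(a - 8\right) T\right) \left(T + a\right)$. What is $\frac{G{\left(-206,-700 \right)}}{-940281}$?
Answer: $\frac{45177388}{313427} \approx 144.14$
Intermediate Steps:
$G{\left(a,T \right)} = \left(T + a\right) \left(a + T \left(-8 + a\right)\right)$ ($G{\left(a,T \right)} = \left(a + \left(-8 + a\right) T\right) \left(T + a\right) = \left(a + T \left(-8 + a\right)\right) \left(T + a\right) = \left(T + a\right) \left(a + T \left(-8 + a\right)\right)$)
$\frac{G{\left(-206,-700 \right)}}{-940281} = \frac{\left(-206\right)^{2} - 8 \left(-700\right)^{2} - 700 \left(-206\right)^{2} - 206 \left(-700\right)^{2} - \left(-4900\right) \left(-206\right)}{-940281} = \left(42436 - 3920000 - 29705200 - 100940000 - 1009400\right) \left(- \frac{1}{940281}\right) = \left(-135532164\right) \left(- \frac{1}{940281}\right) = \frac{45177388}{313427}$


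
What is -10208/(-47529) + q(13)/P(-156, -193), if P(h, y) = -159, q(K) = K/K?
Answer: 525181/2519037 ≈ 0.20848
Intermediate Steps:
q(K) = 1
-10208/(-47529) + q(13)/P(-156, -193) = -10208/(-47529) + 1/(-159) = -10208*(-1/47529) + 1*(-1/159) = 10208/47529 - 1/159 = 525181/2519037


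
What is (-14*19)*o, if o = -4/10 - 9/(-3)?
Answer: -3458/5 ≈ -691.60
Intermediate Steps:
o = 13/5 (o = -4*⅒ - 9*(-⅓) = -⅖ + 3 = 13/5 ≈ 2.6000)
(-14*19)*o = -14*19*(13/5) = -266*13/5 = -3458/5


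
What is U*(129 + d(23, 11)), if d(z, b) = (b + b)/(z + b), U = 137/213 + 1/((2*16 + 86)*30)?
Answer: 89113781/1068195 ≈ 83.425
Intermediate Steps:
U = 161731/251340 (U = 137*(1/213) + (1/30)/(32 + 86) = 137/213 + (1/30)/118 = 137/213 + (1/118)*(1/30) = 137/213 + 1/3540 = 161731/251340 ≈ 0.64347)
d(z, b) = 2*b/(b + z) (d(z, b) = (2*b)/(b + z) = 2*b/(b + z))
U*(129 + d(23, 11)) = 161731*(129 + 2*11/(11 + 23))/251340 = 161731*(129 + 2*11/34)/251340 = 161731*(129 + 2*11*(1/34))/251340 = 161731*(129 + 11/17)/251340 = (161731/251340)*(2204/17) = 89113781/1068195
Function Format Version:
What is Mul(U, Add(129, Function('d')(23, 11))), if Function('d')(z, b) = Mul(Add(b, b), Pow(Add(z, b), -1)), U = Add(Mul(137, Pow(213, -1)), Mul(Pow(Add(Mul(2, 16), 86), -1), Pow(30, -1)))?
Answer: Rational(89113781, 1068195) ≈ 83.425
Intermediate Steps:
U = Rational(161731, 251340) (U = Add(Mul(137, Rational(1, 213)), Mul(Pow(Add(32, 86), -1), Rational(1, 30))) = Add(Rational(137, 213), Mul(Pow(118, -1), Rational(1, 30))) = Add(Rational(137, 213), Mul(Rational(1, 118), Rational(1, 30))) = Add(Rational(137, 213), Rational(1, 3540)) = Rational(161731, 251340) ≈ 0.64347)
Function('d')(z, b) = Mul(2, b, Pow(Add(b, z), -1)) (Function('d')(z, b) = Mul(Mul(2, b), Pow(Add(b, z), -1)) = Mul(2, b, Pow(Add(b, z), -1)))
Mul(U, Add(129, Function('d')(23, 11))) = Mul(Rational(161731, 251340), Add(129, Mul(2, 11, Pow(Add(11, 23), -1)))) = Mul(Rational(161731, 251340), Add(129, Mul(2, 11, Pow(34, -1)))) = Mul(Rational(161731, 251340), Add(129, Mul(2, 11, Rational(1, 34)))) = Mul(Rational(161731, 251340), Add(129, Rational(11, 17))) = Mul(Rational(161731, 251340), Rational(2204, 17)) = Rational(89113781, 1068195)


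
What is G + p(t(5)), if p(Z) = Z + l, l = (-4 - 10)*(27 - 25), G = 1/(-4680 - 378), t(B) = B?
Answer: -116335/5058 ≈ -23.000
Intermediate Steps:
G = -1/5058 (G = 1/(-5058) = -1/5058 ≈ -0.00019771)
l = -28 (l = -14*2 = -28)
p(Z) = -28 + Z (p(Z) = Z - 28 = -28 + Z)
G + p(t(5)) = -1/5058 + (-28 + 5) = -1/5058 - 23 = -116335/5058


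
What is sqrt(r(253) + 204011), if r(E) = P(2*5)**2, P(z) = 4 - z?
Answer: sqrt(204047) ≈ 451.72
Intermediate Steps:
r(E) = 36 (r(E) = (4 - 2*5)**2 = (4 - 1*10)**2 = (4 - 10)**2 = (-6)**2 = 36)
sqrt(r(253) + 204011) = sqrt(36 + 204011) = sqrt(204047)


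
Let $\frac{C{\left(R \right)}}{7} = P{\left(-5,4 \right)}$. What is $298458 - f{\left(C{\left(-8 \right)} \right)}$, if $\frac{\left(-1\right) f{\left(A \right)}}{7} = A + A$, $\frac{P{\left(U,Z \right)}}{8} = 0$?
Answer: $298458$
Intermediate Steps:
$P{\left(U,Z \right)} = 0$ ($P{\left(U,Z \right)} = 8 \cdot 0 = 0$)
$C{\left(R \right)} = 0$ ($C{\left(R \right)} = 7 \cdot 0 = 0$)
$f{\left(A \right)} = - 14 A$ ($f{\left(A \right)} = - 7 \left(A + A\right) = - 7 \cdot 2 A = - 14 A$)
$298458 - f{\left(C{\left(-8 \right)} \right)} = 298458 - \left(-14\right) 0 = 298458 - 0 = 298458 + 0 = 298458$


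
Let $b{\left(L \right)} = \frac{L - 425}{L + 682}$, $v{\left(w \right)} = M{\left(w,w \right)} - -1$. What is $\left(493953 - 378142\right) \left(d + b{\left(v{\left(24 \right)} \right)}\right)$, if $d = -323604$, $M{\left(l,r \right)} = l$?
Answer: $- \frac{26496216635108}{707} \approx -3.7477 \cdot 10^{10}$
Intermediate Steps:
$v{\left(w \right)} = 1 + w$ ($v{\left(w \right)} = w - -1 = w + 1 = 1 + w$)
$b{\left(L \right)} = \frac{-425 + L}{682 + L}$
$\left(493953 - 378142\right) \left(d + b{\left(v{\left(24 \right)} \right)}\right) = \left(493953 - 378142\right) \left(-323604 + \frac{-425 + \left(1 + 24\right)}{682 + \left(1 + 24\right)}\right) = 115811 \left(-323604 + \frac{-425 + 25}{682 + 25}\right) = 115811 \left(-323604 + \frac{1}{707} \left(-400\right)\right) = 115811 \left(-323604 - \frac{400}{707}\right) = 115811 \left(- \frac{228788428}{707}\right) = - \frac{26496216635108}{707}$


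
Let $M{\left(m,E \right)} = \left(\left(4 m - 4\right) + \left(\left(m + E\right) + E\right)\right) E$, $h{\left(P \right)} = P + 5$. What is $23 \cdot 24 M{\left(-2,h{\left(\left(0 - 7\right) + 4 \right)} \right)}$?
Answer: $-11040$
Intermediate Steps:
$h{\left(P \right)} = 5 + P$
$M{\left(m,E \right)} = E \left(-4 + 2 E + 5 m\right)$ ($M{\left(m,E \right)} = \left(\left(-4 + 4 m\right) + \left(\left(E + m\right) + E\right)\right) E = \left(\left(-4 + 4 m\right) + \left(m + 2 E\right)\right) E = \left(-4 + 2 E + 5 m\right) E = E \left(-4 + 2 E + 5 m\right)$)
$23 \cdot 24 M{\left(-2,h{\left(\left(0 - 7\right) + 4 \right)} \right)} = 23 \cdot 24 \left(5 + \left(\left(0 - 7\right) + 4\right)\right) \left(-4 + 2 \left(5 + \left(\left(0 - 7\right) + 4\right)\right) + 5 \left(-2\right)\right) = 552 \left(5 + \left(\left(0 - 7\right) + 4\right)\right) \left(-4 + 2 \left(5 + \left(\left(0 - 7\right) + 4\right)\right) - 10\right) = 552 \left(5 + \left(-7 + 4\right)\right) \left(-4 + 2 \left(5 + \left(-7 + 4\right)\right) - 10\right) = 552 \left(5 - 3\right) \left(-4 + 2 \left(5 - 3\right) - 10\right) = 552 \cdot 2 \left(-4 + 2 \cdot 2 - 10\right) = 552 \cdot 2 \left(-4 + 4 - 10\right) = 552 \cdot 2 \left(-10\right) = 552 \left(-20\right) = -11040$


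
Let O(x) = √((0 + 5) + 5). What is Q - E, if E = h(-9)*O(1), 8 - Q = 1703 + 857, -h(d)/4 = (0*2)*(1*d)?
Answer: -2552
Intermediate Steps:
h(d) = 0 (h(d) = -4*0*2*1*d = -0*d = -4*0 = 0)
O(x) = √10 (O(x) = √(5 + 5) = √10)
Q = -2552 (Q = 8 - (1703 + 857) = 8 - 1*2560 = 8 - 2560 = -2552)
E = 0 (E = 0*√10 = 0)
Q - E = -2552 - 1*0 = -2552 + 0 = -2552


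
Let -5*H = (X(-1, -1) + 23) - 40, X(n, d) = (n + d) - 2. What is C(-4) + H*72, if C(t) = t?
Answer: 1492/5 ≈ 298.40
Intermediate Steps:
X(n, d) = -2 + d + n (X(n, d) = (d + n) - 2 = -2 + d + n)
H = 21/5 (H = -(((-2 - 1 - 1) + 23) - 40)/5 = -((-4 + 23) - 40)/5 = -(19 - 40)/5 = -1/5*(-21) = 21/5 ≈ 4.2000)
C(-4) + H*72 = -4 + (21/5)*72 = -4 + 1512/5 = 1492/5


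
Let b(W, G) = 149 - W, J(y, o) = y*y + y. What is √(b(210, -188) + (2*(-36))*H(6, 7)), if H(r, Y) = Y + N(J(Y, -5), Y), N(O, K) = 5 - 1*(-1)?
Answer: I*√997 ≈ 31.575*I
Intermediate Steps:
J(y, o) = y + y² (J(y, o) = y² + y = y + y²)
N(O, K) = 6 (N(O, K) = 5 + 1 = 6)
H(r, Y) = 6 + Y (H(r, Y) = Y + 6 = 6 + Y)
√(b(210, -188) + (2*(-36))*H(6, 7)) = √((149 - 1*210) + (2*(-36))*(6 + 7)) = √((149 - 210) - 72*13) = √(-61 - 936) = √(-997) = I*√997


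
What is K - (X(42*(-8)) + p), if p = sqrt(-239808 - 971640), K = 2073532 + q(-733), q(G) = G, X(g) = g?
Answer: 2073135 - 2*I*sqrt(302862) ≈ 2.0731e+6 - 1100.7*I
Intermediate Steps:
K = 2072799 (K = 2073532 - 733 = 2072799)
p = 2*I*sqrt(302862) (p = sqrt(-1211448) = 2*I*sqrt(302862) ≈ 1100.7*I)
K - (X(42*(-8)) + p) = 2072799 - (42*(-8) + 2*I*sqrt(302862)) = 2072799 - (-336 + 2*I*sqrt(302862)) = 2072799 + (336 - 2*I*sqrt(302862)) = 2073135 - 2*I*sqrt(302862)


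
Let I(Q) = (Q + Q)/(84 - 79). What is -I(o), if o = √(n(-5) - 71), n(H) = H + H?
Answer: -18*I/5 ≈ -3.6*I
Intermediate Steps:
n(H) = 2*H
o = 9*I (o = √(2*(-5) - 71) = √(-10 - 71) = √(-81) = 9*I ≈ 9.0*I)
I(Q) = 2*Q/5 (I(Q) = (2*Q)/5 = (2*Q)*(⅕) = 2*Q/5)
-I(o) = -2*9*I/5 = -18*I/5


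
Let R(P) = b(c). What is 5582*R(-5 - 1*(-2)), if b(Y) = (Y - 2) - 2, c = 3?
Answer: -5582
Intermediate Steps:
b(Y) = -4 + Y (b(Y) = (-2 + Y) - 2 = -4 + Y)
R(P) = -1 (R(P) = -4 + 3 = -1)
5582*R(-5 - 1*(-2)) = 5582*(-1) = -5582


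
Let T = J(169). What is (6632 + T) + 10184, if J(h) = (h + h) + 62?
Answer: 17216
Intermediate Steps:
J(h) = 62 + 2*h (J(h) = 2*h + 62 = 62 + 2*h)
T = 400 (T = 62 + 2*169 = 62 + 338 = 400)
(6632 + T) + 10184 = (6632 + 400) + 10184 = 7032 + 10184 = 17216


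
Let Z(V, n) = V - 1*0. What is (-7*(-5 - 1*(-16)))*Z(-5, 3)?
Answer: 385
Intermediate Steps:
Z(V, n) = V (Z(V, n) = V + 0 = V)
(-7*(-5 - 1*(-16)))*Z(-5, 3) = -7*(-5 - 1*(-16))*(-5) = -7*(-5 + 16)*(-5) = -7*11*(-5) = -77*(-5) = 385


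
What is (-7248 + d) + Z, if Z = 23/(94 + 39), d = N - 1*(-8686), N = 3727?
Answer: 686968/133 ≈ 5165.2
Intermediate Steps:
d = 12413 (d = 3727 - 1*(-8686) = 3727 + 8686 = 12413)
Z = 23/133 ≈ 0.17293
(-7248 + d) + Z = (-7248 + 12413) + 23/133 = 5165 + 23/133 = 686968/133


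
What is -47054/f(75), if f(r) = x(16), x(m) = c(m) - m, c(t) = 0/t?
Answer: 23527/8 ≈ 2940.9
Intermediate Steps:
c(t) = 0
x(m) = -m (x(m) = 0 - m = -m)
f(r) = -16 (f(r) = -1*16 = -16)
-47054/f(75) = -47054/(-16) = -47054*(-1/16) = 23527/8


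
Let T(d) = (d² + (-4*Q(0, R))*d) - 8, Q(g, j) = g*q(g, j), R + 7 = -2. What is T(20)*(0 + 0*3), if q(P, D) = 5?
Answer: 0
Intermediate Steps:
R = -9 (R = -7 - 2 = -9)
Q(g, j) = 5*g (Q(g, j) = g*5 = 5*g)
T(d) = -8 + d² (T(d) = (d² + (-20*0)*d) - 8 = (d² + (-4*0)*d) - 8 = (d² + 0*d) - 8 = (d² + 0) - 8 = d² - 8 = -8 + d²)
T(20)*(0 + 0*3) = (-8 + 20²)*(0 + 0*3) = (-8 + 400)*(0 + 0) = 392*0 = 0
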